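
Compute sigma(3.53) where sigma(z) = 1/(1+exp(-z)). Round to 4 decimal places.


sigmoid(z) = 1 / (1 + exp(-z))
exp(-(3.53)) = exp(-3.53) = 0.0293
1 + 0.0293 = 1.0293
1 / 1.0293 = 0.9715

0.9715


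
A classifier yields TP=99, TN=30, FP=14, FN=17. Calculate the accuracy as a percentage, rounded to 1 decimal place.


Accuracy = (TP + TN) / (TP + TN + FP + FN) * 100
= (99 + 30) / (99 + 30 + 14 + 17)
= 129 / 160
= 0.8063
= 80.6%

80.6


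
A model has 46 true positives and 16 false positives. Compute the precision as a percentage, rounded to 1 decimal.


Precision = TP / (TP + FP) * 100
= 46 / (46 + 16)
= 46 / 62
= 0.7419
= 74.2%

74.2


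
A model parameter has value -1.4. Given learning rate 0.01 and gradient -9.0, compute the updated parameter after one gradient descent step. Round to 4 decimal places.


w_new = w_old - lr * gradient
= -1.4 - 0.01 * -9.0
= -1.4 - (-0.09)
= -1.3100

-1.3100


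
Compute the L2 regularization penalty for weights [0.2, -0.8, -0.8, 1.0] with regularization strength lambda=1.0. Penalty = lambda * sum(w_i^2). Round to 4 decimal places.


Squaring each weight:
0.2^2 = 0.04
(-0.8)^2 = 0.64
(-0.8)^2 = 0.64
1.0^2 = 1.0
Sum of squares = 2.32
Penalty = 1.0 * 2.32 = 2.3200

2.3200


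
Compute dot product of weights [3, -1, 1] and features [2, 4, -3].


Element-wise products:
3 * 2 = 6
-1 * 4 = -4
1 * -3 = -3
Sum = 6 + -4 + -3
= -1

-1


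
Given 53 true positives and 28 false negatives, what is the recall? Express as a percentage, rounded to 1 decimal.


Recall = TP / (TP + FN) * 100
= 53 / (53 + 28)
= 53 / 81
= 0.6543
= 65.4%

65.4


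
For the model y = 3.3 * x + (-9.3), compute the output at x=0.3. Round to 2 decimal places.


y = 3.3 * 0.3 + (-9.3)
= 0.99 + (-9.3)
= -8.31

-8.31


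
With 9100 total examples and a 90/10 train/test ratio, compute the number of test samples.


Train samples = 9100 * 90% = 8190
Test samples = 9100 - 8190
= 910

910


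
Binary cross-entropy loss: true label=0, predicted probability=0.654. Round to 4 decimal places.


For y=0: Loss = -log(1-p)
= -log(1 - 0.654)
= -log(0.346)
= -(-1.0613)
= 1.0613

1.0613


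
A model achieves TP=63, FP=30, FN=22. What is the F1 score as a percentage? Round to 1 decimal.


Precision = TP / (TP + FP) = 63 / 93 = 0.6774
Recall = TP / (TP + FN) = 63 / 85 = 0.7412
F1 = 2 * P * R / (P + R)
= 2 * 0.6774 * 0.7412 / (0.6774 + 0.7412)
= 1.0042 / 1.4186
= 0.7079
As percentage: 70.8%

70.8


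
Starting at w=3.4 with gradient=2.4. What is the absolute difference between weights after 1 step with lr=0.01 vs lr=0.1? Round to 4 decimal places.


With lr=0.01: w_new = 3.4 - 0.01 * 2.4 = 3.376
With lr=0.1: w_new = 3.4 - 0.1 * 2.4 = 3.16
Absolute difference = |3.376 - 3.16|
= 0.2160

0.2160


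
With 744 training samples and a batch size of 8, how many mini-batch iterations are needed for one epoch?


Iterations per epoch = dataset_size / batch_size
= 744 / 8
= 93

93


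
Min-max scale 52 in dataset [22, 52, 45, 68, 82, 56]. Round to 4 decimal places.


Min = 22, Max = 82
Range = 82 - 22 = 60
Scaled = (x - min) / (max - min)
= (52 - 22) / 60
= 30 / 60
= 0.5000

0.5000


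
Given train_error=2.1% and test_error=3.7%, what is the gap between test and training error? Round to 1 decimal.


Generalization gap = test_error - train_error
= 3.7 - 2.1
= 1.6%
A small gap suggests good generalization.

1.6


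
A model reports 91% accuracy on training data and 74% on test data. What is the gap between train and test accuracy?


Gap = train_accuracy - test_accuracy
= 91 - 74
= 17%
This gap suggests the model is overfitting.

17


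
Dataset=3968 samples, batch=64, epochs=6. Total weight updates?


Iterations per epoch = 3968 / 64 = 62
Total updates = iterations_per_epoch * epochs
= 62 * 6
= 372

372


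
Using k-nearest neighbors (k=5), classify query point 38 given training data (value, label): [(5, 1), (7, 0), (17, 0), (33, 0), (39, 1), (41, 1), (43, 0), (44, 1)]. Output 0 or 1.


Distances from query 38:
Point 39 (class 1): distance = 1
Point 41 (class 1): distance = 3
Point 33 (class 0): distance = 5
Point 43 (class 0): distance = 5
Point 44 (class 1): distance = 6
K=5 nearest neighbors: classes = [1, 1, 0, 0, 1]
Votes for class 1: 3 / 5
Majority vote => class 1

1


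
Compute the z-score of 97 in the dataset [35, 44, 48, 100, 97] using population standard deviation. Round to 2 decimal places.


Mean = (35 + 44 + 48 + 100 + 97) / 5 = 64.8
Variance = sum((x_i - mean)^2) / n = 775.76
Std = sqrt(775.76) = 27.8525
Z = (x - mean) / std
= (97 - 64.8) / 27.8525
= 32.2 / 27.8525
= 1.16

1.16


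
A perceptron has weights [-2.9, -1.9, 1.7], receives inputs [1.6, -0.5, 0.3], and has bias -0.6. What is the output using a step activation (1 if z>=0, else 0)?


z = w . x + b
= -2.9*1.6 + -1.9*-0.5 + 1.7*0.3 + -0.6
= -4.64 + 0.95 + 0.51 + -0.6
= -3.18 + -0.6
= -3.78
Since z = -3.78 < 0, output = 0

0


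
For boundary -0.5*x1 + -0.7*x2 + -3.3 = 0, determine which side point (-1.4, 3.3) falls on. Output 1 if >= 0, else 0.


Compute -0.5 * -1.4 + -0.7 * 3.3 + -3.3
= 0.7 + -2.31 + -3.3
= -4.91
Since -4.91 < 0, the point is on the negative side.

0


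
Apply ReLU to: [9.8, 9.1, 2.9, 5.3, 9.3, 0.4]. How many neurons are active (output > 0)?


ReLU(x) = max(0, x) for each element:
ReLU(9.8) = 9.8
ReLU(9.1) = 9.1
ReLU(2.9) = 2.9
ReLU(5.3) = 5.3
ReLU(9.3) = 9.3
ReLU(0.4) = 0.4
Active neurons (>0): 6

6


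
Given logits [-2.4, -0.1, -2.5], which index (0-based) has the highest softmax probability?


Softmax is a monotonic transformation, so it preserves the argmax.
We need to find the index of the maximum logit.
Index 0: -2.4
Index 1: -0.1
Index 2: -2.5
Maximum logit = -0.1 at index 1

1


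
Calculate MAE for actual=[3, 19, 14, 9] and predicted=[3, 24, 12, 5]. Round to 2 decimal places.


Absolute errors: [0, 5, 2, 4]
Sum of absolute errors = 11
MAE = 11 / 4 = 2.75

2.75


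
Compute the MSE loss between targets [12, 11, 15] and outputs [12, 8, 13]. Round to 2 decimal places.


Differences: [0, 3, 2]
Squared errors: [0, 9, 4]
Sum of squared errors = 13
MSE = 13 / 3 = 4.33

4.33


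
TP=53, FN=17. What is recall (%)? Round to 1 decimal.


Recall = TP / (TP + FN) * 100
= 53 / (53 + 17)
= 53 / 70
= 0.7571
= 75.7%

75.7


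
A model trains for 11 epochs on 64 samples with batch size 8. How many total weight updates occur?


Iterations per epoch = 64 / 8 = 8
Total updates = iterations_per_epoch * epochs
= 8 * 11
= 88

88


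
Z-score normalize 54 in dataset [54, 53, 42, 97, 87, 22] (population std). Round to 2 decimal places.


Mean = (54 + 53 + 42 + 97 + 87 + 22) / 6 = 59.1667
Variance = sum((x_i - mean)^2) / n = 657.8056
Std = sqrt(657.8056) = 25.6477
Z = (x - mean) / std
= (54 - 59.1667) / 25.6477
= -5.1667 / 25.6477
= -0.20

-0.20


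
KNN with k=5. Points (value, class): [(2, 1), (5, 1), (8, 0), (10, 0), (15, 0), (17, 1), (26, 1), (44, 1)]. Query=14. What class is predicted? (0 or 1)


Distances from query 14:
Point 15 (class 0): distance = 1
Point 17 (class 1): distance = 3
Point 10 (class 0): distance = 4
Point 8 (class 0): distance = 6
Point 5 (class 1): distance = 9
K=5 nearest neighbors: classes = [0, 1, 0, 0, 1]
Votes for class 1: 2 / 5
Majority vote => class 0

0


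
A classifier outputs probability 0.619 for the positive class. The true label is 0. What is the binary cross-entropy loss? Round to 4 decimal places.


For y=0: Loss = -log(1-p)
= -log(1 - 0.619)
= -log(0.381)
= -(-0.965)
= 0.9650

0.9650


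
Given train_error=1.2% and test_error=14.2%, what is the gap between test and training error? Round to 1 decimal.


Generalization gap = test_error - train_error
= 14.2 - 1.2
= 13.0%
A large gap suggests overfitting.

13.0


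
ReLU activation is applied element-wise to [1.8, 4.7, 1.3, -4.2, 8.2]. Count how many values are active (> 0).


ReLU(x) = max(0, x) for each element:
ReLU(1.8) = 1.8
ReLU(4.7) = 4.7
ReLU(1.3) = 1.3
ReLU(-4.2) = 0
ReLU(8.2) = 8.2
Active neurons (>0): 4

4


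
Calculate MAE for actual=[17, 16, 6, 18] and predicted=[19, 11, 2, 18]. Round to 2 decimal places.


Absolute errors: [2, 5, 4, 0]
Sum of absolute errors = 11
MAE = 11 / 4 = 2.75

2.75


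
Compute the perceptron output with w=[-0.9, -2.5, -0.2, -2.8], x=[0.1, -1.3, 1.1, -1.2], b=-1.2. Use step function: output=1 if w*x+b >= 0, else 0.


z = w . x + b
= -0.9*0.1 + -2.5*-1.3 + -0.2*1.1 + -2.8*-1.2 + -1.2
= -0.09 + 3.25 + -0.22 + 3.36 + -1.2
= 6.3 + -1.2
= 5.1
Since z = 5.1 >= 0, output = 1

1


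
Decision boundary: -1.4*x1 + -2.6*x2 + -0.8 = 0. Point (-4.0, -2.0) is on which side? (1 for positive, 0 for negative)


Compute -1.4 * -4.0 + -2.6 * -2.0 + -0.8
= 5.6 + 5.2 + -0.8
= 10.0
Since 10.0 >= 0, the point is on the positive side.

1


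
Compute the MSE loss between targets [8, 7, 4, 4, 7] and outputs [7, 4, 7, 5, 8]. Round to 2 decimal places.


Differences: [1, 3, -3, -1, -1]
Squared errors: [1, 9, 9, 1, 1]
Sum of squared errors = 21
MSE = 21 / 5 = 4.20

4.20


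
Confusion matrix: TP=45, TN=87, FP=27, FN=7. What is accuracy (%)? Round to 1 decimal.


Accuracy = (TP + TN) / (TP + TN + FP + FN) * 100
= (45 + 87) / (45 + 87 + 27 + 7)
= 132 / 166
= 0.7952
= 79.5%

79.5


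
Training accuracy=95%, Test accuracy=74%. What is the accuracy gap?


Gap = train_accuracy - test_accuracy
= 95 - 74
= 21%
This large gap strongly indicates overfitting.

21


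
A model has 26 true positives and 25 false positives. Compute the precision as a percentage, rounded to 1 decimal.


Precision = TP / (TP + FP) * 100
= 26 / (26 + 25)
= 26 / 51
= 0.5098
= 51.0%

51.0


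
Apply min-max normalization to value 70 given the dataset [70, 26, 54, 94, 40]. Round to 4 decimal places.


Min = 26, Max = 94
Range = 94 - 26 = 68
Scaled = (x - min) / (max - min)
= (70 - 26) / 68
= 44 / 68
= 0.6471

0.6471


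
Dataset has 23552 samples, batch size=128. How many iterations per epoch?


Iterations per epoch = dataset_size / batch_size
= 23552 / 128
= 184

184


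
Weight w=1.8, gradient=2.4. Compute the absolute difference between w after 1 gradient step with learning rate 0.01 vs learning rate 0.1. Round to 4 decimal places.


With lr=0.01: w_new = 1.8 - 0.01 * 2.4 = 1.776
With lr=0.1: w_new = 1.8 - 0.1 * 2.4 = 1.56
Absolute difference = |1.776 - 1.56|
= 0.2160

0.2160


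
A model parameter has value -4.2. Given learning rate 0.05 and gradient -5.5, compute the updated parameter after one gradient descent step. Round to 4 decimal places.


w_new = w_old - lr * gradient
= -4.2 - 0.05 * -5.5
= -4.2 - (-0.275)
= -3.9250

-3.9250


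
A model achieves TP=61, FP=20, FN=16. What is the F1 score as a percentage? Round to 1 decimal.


Precision = TP / (TP + FP) = 61 / 81 = 0.7531
Recall = TP / (TP + FN) = 61 / 77 = 0.7922
F1 = 2 * P * R / (P + R)
= 2 * 0.7531 * 0.7922 / (0.7531 + 0.7922)
= 1.1932 / 1.5453
= 0.7722
As percentage: 77.2%

77.2


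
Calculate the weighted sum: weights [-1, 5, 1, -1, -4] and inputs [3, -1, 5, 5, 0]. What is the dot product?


Element-wise products:
-1 * 3 = -3
5 * -1 = -5
1 * 5 = 5
-1 * 5 = -5
-4 * 0 = 0
Sum = -3 + -5 + 5 + -5 + 0
= -8

-8


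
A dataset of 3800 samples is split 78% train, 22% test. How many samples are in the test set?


Train samples = 3800 * 78% = 2964
Test samples = 3800 - 2964
= 836

836


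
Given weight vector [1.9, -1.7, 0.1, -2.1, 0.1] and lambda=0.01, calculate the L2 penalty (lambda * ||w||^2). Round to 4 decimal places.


Squaring each weight:
1.9^2 = 3.61
(-1.7)^2 = 2.89
0.1^2 = 0.01
(-2.1)^2 = 4.41
0.1^2 = 0.01
Sum of squares = 10.93
Penalty = 0.01 * 10.93 = 0.1093

0.1093


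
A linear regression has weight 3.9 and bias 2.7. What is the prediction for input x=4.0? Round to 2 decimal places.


y = 3.9 * 4.0 + (2.7)
= 15.6 + (2.7)
= 18.30

18.30


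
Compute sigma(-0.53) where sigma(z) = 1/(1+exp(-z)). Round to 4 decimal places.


sigmoid(z) = 1 / (1 + exp(-z))
exp(-(-0.53)) = exp(0.53) = 1.6989
1 + 1.6989 = 2.6989
1 / 2.6989 = 0.3705

0.3705


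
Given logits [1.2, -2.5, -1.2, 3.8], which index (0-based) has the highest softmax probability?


Softmax is a monotonic transformation, so it preserves the argmax.
We need to find the index of the maximum logit.
Index 0: 1.2
Index 1: -2.5
Index 2: -1.2
Index 3: 3.8
Maximum logit = 3.8 at index 3

3


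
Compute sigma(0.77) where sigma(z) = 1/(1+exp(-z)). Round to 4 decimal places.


sigmoid(z) = 1 / (1 + exp(-z))
exp(-(0.77)) = exp(-0.77) = 0.463
1 + 0.463 = 1.463
1 / 1.463 = 0.6835

0.6835


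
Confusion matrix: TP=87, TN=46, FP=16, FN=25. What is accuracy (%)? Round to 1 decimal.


Accuracy = (TP + TN) / (TP + TN + FP + FN) * 100
= (87 + 46) / (87 + 46 + 16 + 25)
= 133 / 174
= 0.7644
= 76.4%

76.4


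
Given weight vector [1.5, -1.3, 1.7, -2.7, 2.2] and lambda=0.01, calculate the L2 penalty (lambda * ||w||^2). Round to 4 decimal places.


Squaring each weight:
1.5^2 = 2.25
(-1.3)^2 = 1.69
1.7^2 = 2.89
(-2.7)^2 = 7.29
2.2^2 = 4.84
Sum of squares = 18.96
Penalty = 0.01 * 18.96 = 0.1896

0.1896


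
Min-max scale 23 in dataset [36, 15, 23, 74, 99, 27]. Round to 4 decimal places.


Min = 15, Max = 99
Range = 99 - 15 = 84
Scaled = (x - min) / (max - min)
= (23 - 15) / 84
= 8 / 84
= 0.0952

0.0952


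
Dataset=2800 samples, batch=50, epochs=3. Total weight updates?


Iterations per epoch = 2800 / 50 = 56
Total updates = iterations_per_epoch * epochs
= 56 * 3
= 168

168


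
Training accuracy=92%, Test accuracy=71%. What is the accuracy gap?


Gap = train_accuracy - test_accuracy
= 92 - 71
= 21%
This large gap strongly indicates overfitting.

21


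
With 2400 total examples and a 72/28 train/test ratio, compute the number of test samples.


Train samples = 2400 * 72% = 1728
Test samples = 2400 - 1728
= 672

672


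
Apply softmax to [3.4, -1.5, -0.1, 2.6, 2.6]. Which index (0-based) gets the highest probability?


Softmax is a monotonic transformation, so it preserves the argmax.
We need to find the index of the maximum logit.
Index 0: 3.4
Index 1: -1.5
Index 2: -0.1
Index 3: 2.6
Index 4: 2.6
Maximum logit = 3.4 at index 0

0


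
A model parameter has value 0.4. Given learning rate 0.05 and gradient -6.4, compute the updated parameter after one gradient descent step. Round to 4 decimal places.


w_new = w_old - lr * gradient
= 0.4 - 0.05 * -6.4
= 0.4 - (-0.32)
= 0.7200

0.7200


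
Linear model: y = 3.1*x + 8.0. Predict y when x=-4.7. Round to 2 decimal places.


y = 3.1 * -4.7 + (8.0)
= -14.57 + (8.0)
= -6.57

-6.57


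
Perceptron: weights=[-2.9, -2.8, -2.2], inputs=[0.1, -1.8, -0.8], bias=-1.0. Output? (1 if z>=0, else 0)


z = w . x + b
= -2.9*0.1 + -2.8*-1.8 + -2.2*-0.8 + -1.0
= -0.29 + 5.04 + 1.76 + -1.0
= 6.51 + -1.0
= 5.51
Since z = 5.51 >= 0, output = 1

1


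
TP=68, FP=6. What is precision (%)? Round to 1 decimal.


Precision = TP / (TP + FP) * 100
= 68 / (68 + 6)
= 68 / 74
= 0.9189
= 91.9%

91.9


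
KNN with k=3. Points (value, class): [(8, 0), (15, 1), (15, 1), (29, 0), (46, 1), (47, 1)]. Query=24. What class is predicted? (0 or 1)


Distances from query 24:
Point 29 (class 0): distance = 5
Point 15 (class 1): distance = 9
Point 15 (class 1): distance = 9
K=3 nearest neighbors: classes = [0, 1, 1]
Votes for class 1: 2 / 3
Majority vote => class 1

1


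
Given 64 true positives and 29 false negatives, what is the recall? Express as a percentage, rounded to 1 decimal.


Recall = TP / (TP + FN) * 100
= 64 / (64 + 29)
= 64 / 93
= 0.6882
= 68.8%

68.8


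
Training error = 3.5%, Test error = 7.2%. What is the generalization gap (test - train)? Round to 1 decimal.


Generalization gap = test_error - train_error
= 7.2 - 3.5
= 3.7%
A moderate gap.

3.7


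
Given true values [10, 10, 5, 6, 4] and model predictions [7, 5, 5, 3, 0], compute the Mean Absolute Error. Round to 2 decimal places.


Absolute errors: [3, 5, 0, 3, 4]
Sum of absolute errors = 15
MAE = 15 / 5 = 3.00

3.00


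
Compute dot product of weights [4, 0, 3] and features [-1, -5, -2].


Element-wise products:
4 * -1 = -4
0 * -5 = 0
3 * -2 = -6
Sum = -4 + 0 + -6
= -10

-10


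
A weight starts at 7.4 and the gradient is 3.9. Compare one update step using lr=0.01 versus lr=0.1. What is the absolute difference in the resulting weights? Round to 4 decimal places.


With lr=0.01: w_new = 7.4 - 0.01 * 3.9 = 7.361
With lr=0.1: w_new = 7.4 - 0.1 * 3.9 = 7.01
Absolute difference = |7.361 - 7.01|
= 0.3510

0.3510


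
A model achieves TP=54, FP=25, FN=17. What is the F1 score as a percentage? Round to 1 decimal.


Precision = TP / (TP + FP) = 54 / 79 = 0.6835
Recall = TP / (TP + FN) = 54 / 71 = 0.7606
F1 = 2 * P * R / (P + R)
= 2 * 0.6835 * 0.7606 / (0.6835 + 0.7606)
= 1.0398 / 1.4441
= 0.72
As percentage: 72.0%

72.0


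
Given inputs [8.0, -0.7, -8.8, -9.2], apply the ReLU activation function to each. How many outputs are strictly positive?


ReLU(x) = max(0, x) for each element:
ReLU(8.0) = 8.0
ReLU(-0.7) = 0
ReLU(-8.8) = 0
ReLU(-9.2) = 0
Active neurons (>0): 1

1


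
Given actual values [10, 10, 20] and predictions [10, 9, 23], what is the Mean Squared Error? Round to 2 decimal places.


Differences: [0, 1, -3]
Squared errors: [0, 1, 9]
Sum of squared errors = 10
MSE = 10 / 3 = 3.33

3.33


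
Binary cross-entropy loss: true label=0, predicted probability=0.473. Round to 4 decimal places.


For y=0: Loss = -log(1-p)
= -log(1 - 0.473)
= -log(0.527)
= -(-0.6406)
= 0.6406

0.6406


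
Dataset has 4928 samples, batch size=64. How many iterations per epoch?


Iterations per epoch = dataset_size / batch_size
= 4928 / 64
= 77

77


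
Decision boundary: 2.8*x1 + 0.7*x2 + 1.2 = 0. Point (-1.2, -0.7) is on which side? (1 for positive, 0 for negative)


Compute 2.8 * -1.2 + 0.7 * -0.7 + 1.2
= -3.36 + -0.49 + 1.2
= -2.65
Since -2.65 < 0, the point is on the negative side.

0


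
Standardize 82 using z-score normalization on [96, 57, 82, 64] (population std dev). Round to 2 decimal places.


Mean = (96 + 57 + 82 + 64) / 4 = 74.75
Variance = sum((x_i - mean)^2) / n = 233.6875
Std = sqrt(233.6875) = 15.2868
Z = (x - mean) / std
= (82 - 74.75) / 15.2868
= 7.25 / 15.2868
= 0.47

0.47


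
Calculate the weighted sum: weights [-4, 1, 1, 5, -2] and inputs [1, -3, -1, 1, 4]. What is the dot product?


Element-wise products:
-4 * 1 = -4
1 * -3 = -3
1 * -1 = -1
5 * 1 = 5
-2 * 4 = -8
Sum = -4 + -3 + -1 + 5 + -8
= -11

-11


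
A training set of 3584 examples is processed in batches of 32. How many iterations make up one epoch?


Iterations per epoch = dataset_size / batch_size
= 3584 / 32
= 112

112


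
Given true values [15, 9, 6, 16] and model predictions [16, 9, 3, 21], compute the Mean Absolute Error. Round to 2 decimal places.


Absolute errors: [1, 0, 3, 5]
Sum of absolute errors = 9
MAE = 9 / 4 = 2.25

2.25


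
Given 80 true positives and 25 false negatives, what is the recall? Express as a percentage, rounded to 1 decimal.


Recall = TP / (TP + FN) * 100
= 80 / (80 + 25)
= 80 / 105
= 0.7619
= 76.2%

76.2


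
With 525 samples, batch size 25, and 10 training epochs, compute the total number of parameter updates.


Iterations per epoch = 525 / 25 = 21
Total updates = iterations_per_epoch * epochs
= 21 * 10
= 210

210


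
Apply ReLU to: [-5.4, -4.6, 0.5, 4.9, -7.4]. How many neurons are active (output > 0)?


ReLU(x) = max(0, x) for each element:
ReLU(-5.4) = 0
ReLU(-4.6) = 0
ReLU(0.5) = 0.5
ReLU(4.9) = 4.9
ReLU(-7.4) = 0
Active neurons (>0): 2

2


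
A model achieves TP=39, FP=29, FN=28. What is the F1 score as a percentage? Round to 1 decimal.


Precision = TP / (TP + FP) = 39 / 68 = 0.5735
Recall = TP / (TP + FN) = 39 / 67 = 0.5821
F1 = 2 * P * R / (P + R)
= 2 * 0.5735 * 0.5821 / (0.5735 + 0.5821)
= 0.6677 / 1.1556
= 0.5778
As percentage: 57.8%

57.8


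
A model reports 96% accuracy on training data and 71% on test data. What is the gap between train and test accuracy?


Gap = train_accuracy - test_accuracy
= 96 - 71
= 25%
This large gap strongly indicates overfitting.

25


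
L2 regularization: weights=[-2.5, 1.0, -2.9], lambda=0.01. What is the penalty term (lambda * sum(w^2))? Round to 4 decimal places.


Squaring each weight:
(-2.5)^2 = 6.25
1.0^2 = 1.0
(-2.9)^2 = 8.41
Sum of squares = 15.66
Penalty = 0.01 * 15.66 = 0.1566

0.1566


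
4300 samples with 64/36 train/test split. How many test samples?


Train samples = 4300 * 64% = 2752
Test samples = 4300 - 2752
= 1548

1548


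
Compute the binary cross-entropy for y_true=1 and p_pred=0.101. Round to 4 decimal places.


For y=1: Loss = -log(p)
= -log(0.101)
= -(-2.2926)
= 2.2926

2.2926


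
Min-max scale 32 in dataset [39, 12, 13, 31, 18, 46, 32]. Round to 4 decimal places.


Min = 12, Max = 46
Range = 46 - 12 = 34
Scaled = (x - min) / (max - min)
= (32 - 12) / 34
= 20 / 34
= 0.5882

0.5882


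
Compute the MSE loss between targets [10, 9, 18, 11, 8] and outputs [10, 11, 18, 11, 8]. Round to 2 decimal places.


Differences: [0, -2, 0, 0, 0]
Squared errors: [0, 4, 0, 0, 0]
Sum of squared errors = 4
MSE = 4 / 5 = 0.80

0.80


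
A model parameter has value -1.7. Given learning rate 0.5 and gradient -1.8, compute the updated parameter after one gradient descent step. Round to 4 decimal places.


w_new = w_old - lr * gradient
= -1.7 - 0.5 * -1.8
= -1.7 - (-0.9)
= -0.8000

-0.8000


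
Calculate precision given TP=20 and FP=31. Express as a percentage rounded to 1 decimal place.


Precision = TP / (TP + FP) * 100
= 20 / (20 + 31)
= 20 / 51
= 0.3922
= 39.2%

39.2


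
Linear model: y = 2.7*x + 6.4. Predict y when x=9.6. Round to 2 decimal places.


y = 2.7 * 9.6 + (6.4)
= 25.92 + (6.4)
= 32.32

32.32


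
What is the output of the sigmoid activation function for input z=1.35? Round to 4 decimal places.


sigmoid(z) = 1 / (1 + exp(-z))
exp(-(1.35)) = exp(-1.35) = 0.2592
1 + 0.2592 = 1.2592
1 / 1.2592 = 0.7941

0.7941


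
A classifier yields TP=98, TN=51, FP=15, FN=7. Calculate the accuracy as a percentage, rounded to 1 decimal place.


Accuracy = (TP + TN) / (TP + TN + FP + FN) * 100
= (98 + 51) / (98 + 51 + 15 + 7)
= 149 / 171
= 0.8713
= 87.1%

87.1


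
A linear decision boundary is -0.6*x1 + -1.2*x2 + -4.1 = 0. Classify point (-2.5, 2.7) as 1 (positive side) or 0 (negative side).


Compute -0.6 * -2.5 + -1.2 * 2.7 + -4.1
= 1.5 + -3.24 + -4.1
= -5.84
Since -5.84 < 0, the point is on the negative side.

0


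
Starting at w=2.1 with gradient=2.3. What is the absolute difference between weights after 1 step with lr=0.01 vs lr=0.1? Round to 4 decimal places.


With lr=0.01: w_new = 2.1 - 0.01 * 2.3 = 2.077
With lr=0.1: w_new = 2.1 - 0.1 * 2.3 = 1.87
Absolute difference = |2.077 - 1.87|
= 0.2070

0.2070


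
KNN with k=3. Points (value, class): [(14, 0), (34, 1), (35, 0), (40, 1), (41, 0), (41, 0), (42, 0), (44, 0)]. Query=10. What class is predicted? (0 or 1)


Distances from query 10:
Point 14 (class 0): distance = 4
Point 34 (class 1): distance = 24
Point 35 (class 0): distance = 25
K=3 nearest neighbors: classes = [0, 1, 0]
Votes for class 1: 1 / 3
Majority vote => class 0

0


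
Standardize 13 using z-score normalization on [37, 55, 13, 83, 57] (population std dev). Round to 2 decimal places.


Mean = (37 + 55 + 13 + 83 + 57) / 5 = 49.0
Variance = sum((x_i - mean)^2) / n = 539.2
Std = sqrt(539.2) = 23.2207
Z = (x - mean) / std
= (13 - 49.0) / 23.2207
= -36.0 / 23.2207
= -1.55

-1.55


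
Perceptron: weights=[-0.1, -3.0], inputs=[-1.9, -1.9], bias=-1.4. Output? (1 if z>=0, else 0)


z = w . x + b
= -0.1*-1.9 + -3.0*-1.9 + -1.4
= 0.19 + 5.7 + -1.4
= 5.89 + -1.4
= 4.49
Since z = 4.49 >= 0, output = 1

1


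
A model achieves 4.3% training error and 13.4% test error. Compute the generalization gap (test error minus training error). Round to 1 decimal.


Generalization gap = test_error - train_error
= 13.4 - 4.3
= 9.1%
A moderate gap.

9.1


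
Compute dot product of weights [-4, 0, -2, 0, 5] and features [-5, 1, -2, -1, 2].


Element-wise products:
-4 * -5 = 20
0 * 1 = 0
-2 * -2 = 4
0 * -1 = 0
5 * 2 = 10
Sum = 20 + 0 + 4 + 0 + 10
= 34

34


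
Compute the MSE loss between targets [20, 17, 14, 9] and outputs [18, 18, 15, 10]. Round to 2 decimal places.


Differences: [2, -1, -1, -1]
Squared errors: [4, 1, 1, 1]
Sum of squared errors = 7
MSE = 7 / 4 = 1.75

1.75


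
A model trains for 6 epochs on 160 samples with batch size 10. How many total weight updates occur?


Iterations per epoch = 160 / 10 = 16
Total updates = iterations_per_epoch * epochs
= 16 * 6
= 96

96


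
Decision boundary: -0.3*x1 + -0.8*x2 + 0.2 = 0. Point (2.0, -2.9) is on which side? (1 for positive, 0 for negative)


Compute -0.3 * 2.0 + -0.8 * -2.9 + 0.2
= -0.6 + 2.32 + 0.2
= 1.92
Since 1.92 >= 0, the point is on the positive side.

1


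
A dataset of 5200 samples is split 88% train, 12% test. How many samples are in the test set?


Train samples = 5200 * 88% = 4576
Test samples = 5200 - 4576
= 624

624


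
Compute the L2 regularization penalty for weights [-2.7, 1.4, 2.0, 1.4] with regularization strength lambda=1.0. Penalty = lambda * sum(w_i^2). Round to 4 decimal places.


Squaring each weight:
(-2.7)^2 = 7.29
1.4^2 = 1.96
2.0^2 = 4.0
1.4^2 = 1.96
Sum of squares = 15.21
Penalty = 1.0 * 15.21 = 15.2100

15.2100


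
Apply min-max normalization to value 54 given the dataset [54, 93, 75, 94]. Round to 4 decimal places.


Min = 54, Max = 94
Range = 94 - 54 = 40
Scaled = (x - min) / (max - min)
= (54 - 54) / 40
= 0 / 40
= 0.0000

0.0000


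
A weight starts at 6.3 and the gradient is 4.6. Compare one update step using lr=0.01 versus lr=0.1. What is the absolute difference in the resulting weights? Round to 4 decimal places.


With lr=0.01: w_new = 6.3 - 0.01 * 4.6 = 6.254
With lr=0.1: w_new = 6.3 - 0.1 * 4.6 = 5.84
Absolute difference = |6.254 - 5.84|
= 0.4140

0.4140


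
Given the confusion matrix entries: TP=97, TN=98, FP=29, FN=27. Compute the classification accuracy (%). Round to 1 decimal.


Accuracy = (TP + TN) / (TP + TN + FP + FN) * 100
= (97 + 98) / (97 + 98 + 29 + 27)
= 195 / 251
= 0.7769
= 77.7%

77.7


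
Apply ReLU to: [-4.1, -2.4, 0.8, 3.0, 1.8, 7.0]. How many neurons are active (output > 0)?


ReLU(x) = max(0, x) for each element:
ReLU(-4.1) = 0
ReLU(-2.4) = 0
ReLU(0.8) = 0.8
ReLU(3.0) = 3.0
ReLU(1.8) = 1.8
ReLU(7.0) = 7.0
Active neurons (>0): 4

4


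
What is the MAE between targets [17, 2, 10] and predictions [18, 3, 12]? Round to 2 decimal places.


Absolute errors: [1, 1, 2]
Sum of absolute errors = 4
MAE = 4 / 3 = 1.33

1.33


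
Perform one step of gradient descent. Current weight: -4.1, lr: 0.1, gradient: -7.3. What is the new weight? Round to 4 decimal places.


w_new = w_old - lr * gradient
= -4.1 - 0.1 * -7.3
= -4.1 - (-0.73)
= -3.3700

-3.3700


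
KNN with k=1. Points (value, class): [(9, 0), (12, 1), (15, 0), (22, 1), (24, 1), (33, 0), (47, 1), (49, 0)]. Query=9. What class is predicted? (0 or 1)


Distances from query 9:
Point 9 (class 0): distance = 0
K=1 nearest neighbors: classes = [0]
Votes for class 1: 0 / 1
Majority vote => class 0

0


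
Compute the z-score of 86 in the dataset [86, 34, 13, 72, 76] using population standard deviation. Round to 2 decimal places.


Mean = (86 + 34 + 13 + 72 + 76) / 5 = 56.2
Variance = sum((x_i - mean)^2) / n = 777.76
Std = sqrt(777.76) = 27.8883
Z = (x - mean) / std
= (86 - 56.2) / 27.8883
= 29.8 / 27.8883
= 1.07

1.07


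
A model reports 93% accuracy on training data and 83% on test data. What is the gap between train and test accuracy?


Gap = train_accuracy - test_accuracy
= 93 - 83
= 10%
This moderate gap may indicate mild overfitting.

10


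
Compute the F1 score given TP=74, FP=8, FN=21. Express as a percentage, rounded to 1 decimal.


Precision = TP / (TP + FP) = 74 / 82 = 0.9024
Recall = TP / (TP + FN) = 74 / 95 = 0.7789
F1 = 2 * P * R / (P + R)
= 2 * 0.9024 * 0.7789 / (0.9024 + 0.7789)
= 1.4059 / 1.6814
= 0.8362
As percentage: 83.6%

83.6


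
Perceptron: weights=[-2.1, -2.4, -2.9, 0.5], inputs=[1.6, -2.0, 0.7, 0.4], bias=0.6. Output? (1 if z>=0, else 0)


z = w . x + b
= -2.1*1.6 + -2.4*-2.0 + -2.9*0.7 + 0.5*0.4 + 0.6
= -3.36 + 4.8 + -2.03 + 0.2 + 0.6
= -0.39 + 0.6
= 0.21
Since z = 0.21 >= 0, output = 1

1


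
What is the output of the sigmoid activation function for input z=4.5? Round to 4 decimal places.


sigmoid(z) = 1 / (1 + exp(-z))
exp(-(4.5)) = exp(-4.5) = 0.0111
1 + 0.0111 = 1.0111
1 / 1.0111 = 0.9890

0.9890


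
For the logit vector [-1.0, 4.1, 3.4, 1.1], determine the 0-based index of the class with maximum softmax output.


Softmax is a monotonic transformation, so it preserves the argmax.
We need to find the index of the maximum logit.
Index 0: -1.0
Index 1: 4.1
Index 2: 3.4
Index 3: 1.1
Maximum logit = 4.1 at index 1

1


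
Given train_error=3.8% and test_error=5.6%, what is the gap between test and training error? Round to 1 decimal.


Generalization gap = test_error - train_error
= 5.6 - 3.8
= 1.8%
A small gap suggests good generalization.

1.8


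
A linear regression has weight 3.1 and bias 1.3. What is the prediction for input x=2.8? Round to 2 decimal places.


y = 3.1 * 2.8 + (1.3)
= 8.68 + (1.3)
= 9.98

9.98


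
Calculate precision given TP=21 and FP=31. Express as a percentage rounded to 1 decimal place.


Precision = TP / (TP + FP) * 100
= 21 / (21 + 31)
= 21 / 52
= 0.4038
= 40.4%

40.4


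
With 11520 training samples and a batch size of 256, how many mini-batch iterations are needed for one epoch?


Iterations per epoch = dataset_size / batch_size
= 11520 / 256
= 45

45


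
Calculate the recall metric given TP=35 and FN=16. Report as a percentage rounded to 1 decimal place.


Recall = TP / (TP + FN) * 100
= 35 / (35 + 16)
= 35 / 51
= 0.6863
= 68.6%

68.6


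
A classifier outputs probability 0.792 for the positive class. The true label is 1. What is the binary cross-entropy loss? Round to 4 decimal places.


For y=1: Loss = -log(p)
= -log(0.792)
= -(-0.2332)
= 0.2332

0.2332


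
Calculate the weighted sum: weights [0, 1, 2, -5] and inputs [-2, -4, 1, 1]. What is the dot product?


Element-wise products:
0 * -2 = 0
1 * -4 = -4
2 * 1 = 2
-5 * 1 = -5
Sum = 0 + -4 + 2 + -5
= -7

-7


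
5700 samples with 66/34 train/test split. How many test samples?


Train samples = 5700 * 66% = 3762
Test samples = 5700 - 3762
= 1938

1938


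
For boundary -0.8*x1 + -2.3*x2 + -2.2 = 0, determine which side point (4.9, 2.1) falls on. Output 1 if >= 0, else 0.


Compute -0.8 * 4.9 + -2.3 * 2.1 + -2.2
= -3.92 + -4.83 + -2.2
= -10.95
Since -10.95 < 0, the point is on the negative side.

0


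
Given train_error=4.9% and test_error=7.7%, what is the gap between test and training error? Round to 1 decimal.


Generalization gap = test_error - train_error
= 7.7 - 4.9
= 2.8%
A moderate gap.

2.8


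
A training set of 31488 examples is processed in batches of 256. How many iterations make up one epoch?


Iterations per epoch = dataset_size / batch_size
= 31488 / 256
= 123

123


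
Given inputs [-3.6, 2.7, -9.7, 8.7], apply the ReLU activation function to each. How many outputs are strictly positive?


ReLU(x) = max(0, x) for each element:
ReLU(-3.6) = 0
ReLU(2.7) = 2.7
ReLU(-9.7) = 0
ReLU(8.7) = 8.7
Active neurons (>0): 2

2


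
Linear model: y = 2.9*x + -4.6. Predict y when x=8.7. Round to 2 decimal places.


y = 2.9 * 8.7 + (-4.6)
= 25.23 + (-4.6)
= 20.63

20.63


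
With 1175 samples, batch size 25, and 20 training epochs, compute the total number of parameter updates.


Iterations per epoch = 1175 / 25 = 47
Total updates = iterations_per_epoch * epochs
= 47 * 20
= 940

940


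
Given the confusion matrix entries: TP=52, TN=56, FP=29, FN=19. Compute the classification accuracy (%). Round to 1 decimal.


Accuracy = (TP + TN) / (TP + TN + FP + FN) * 100
= (52 + 56) / (52 + 56 + 29 + 19)
= 108 / 156
= 0.6923
= 69.2%

69.2


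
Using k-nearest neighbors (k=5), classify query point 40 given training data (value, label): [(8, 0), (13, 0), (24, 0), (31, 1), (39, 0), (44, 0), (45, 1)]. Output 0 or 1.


Distances from query 40:
Point 39 (class 0): distance = 1
Point 44 (class 0): distance = 4
Point 45 (class 1): distance = 5
Point 31 (class 1): distance = 9
Point 24 (class 0): distance = 16
K=5 nearest neighbors: classes = [0, 0, 1, 1, 0]
Votes for class 1: 2 / 5
Majority vote => class 0

0


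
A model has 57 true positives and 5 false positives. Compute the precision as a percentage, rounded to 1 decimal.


Precision = TP / (TP + FP) * 100
= 57 / (57 + 5)
= 57 / 62
= 0.9194
= 91.9%

91.9


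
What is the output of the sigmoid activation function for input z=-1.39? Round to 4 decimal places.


sigmoid(z) = 1 / (1 + exp(-z))
exp(-(-1.39)) = exp(1.39) = 4.0149
1 + 4.0149 = 5.0149
1 / 5.0149 = 0.1994

0.1994


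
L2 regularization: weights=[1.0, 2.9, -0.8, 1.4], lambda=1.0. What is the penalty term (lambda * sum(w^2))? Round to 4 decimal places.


Squaring each weight:
1.0^2 = 1.0
2.9^2 = 8.41
(-0.8)^2 = 0.64
1.4^2 = 1.96
Sum of squares = 12.01
Penalty = 1.0 * 12.01 = 12.0100

12.0100


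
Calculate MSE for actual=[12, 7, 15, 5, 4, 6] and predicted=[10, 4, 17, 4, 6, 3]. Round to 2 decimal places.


Differences: [2, 3, -2, 1, -2, 3]
Squared errors: [4, 9, 4, 1, 4, 9]
Sum of squared errors = 31
MSE = 31 / 6 = 5.17

5.17


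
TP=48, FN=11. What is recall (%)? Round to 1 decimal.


Recall = TP / (TP + FN) * 100
= 48 / (48 + 11)
= 48 / 59
= 0.8136
= 81.4%

81.4


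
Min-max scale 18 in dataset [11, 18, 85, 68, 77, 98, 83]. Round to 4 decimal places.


Min = 11, Max = 98
Range = 98 - 11 = 87
Scaled = (x - min) / (max - min)
= (18 - 11) / 87
= 7 / 87
= 0.0805

0.0805


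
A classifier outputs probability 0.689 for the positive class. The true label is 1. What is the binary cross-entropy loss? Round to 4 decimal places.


For y=1: Loss = -log(p)
= -log(0.689)
= -(-0.3725)
= 0.3725

0.3725


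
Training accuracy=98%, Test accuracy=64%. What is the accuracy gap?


Gap = train_accuracy - test_accuracy
= 98 - 64
= 34%
This large gap strongly indicates overfitting.

34


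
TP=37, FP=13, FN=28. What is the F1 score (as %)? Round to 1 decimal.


Precision = TP / (TP + FP) = 37 / 50 = 0.74
Recall = TP / (TP + FN) = 37 / 65 = 0.5692
F1 = 2 * P * R / (P + R)
= 2 * 0.74 * 0.5692 / (0.74 + 0.5692)
= 0.8425 / 1.3092
= 0.6435
As percentage: 64.3%

64.3


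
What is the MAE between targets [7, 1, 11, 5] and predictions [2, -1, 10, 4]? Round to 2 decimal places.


Absolute errors: [5, 2, 1, 1]
Sum of absolute errors = 9
MAE = 9 / 4 = 2.25

2.25


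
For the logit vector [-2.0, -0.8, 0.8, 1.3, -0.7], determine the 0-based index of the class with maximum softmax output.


Softmax is a monotonic transformation, so it preserves the argmax.
We need to find the index of the maximum logit.
Index 0: -2.0
Index 1: -0.8
Index 2: 0.8
Index 3: 1.3
Index 4: -0.7
Maximum logit = 1.3 at index 3

3


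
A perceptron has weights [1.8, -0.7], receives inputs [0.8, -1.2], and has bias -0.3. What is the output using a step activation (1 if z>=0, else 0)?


z = w . x + b
= 1.8*0.8 + -0.7*-1.2 + -0.3
= 1.44 + 0.84 + -0.3
= 2.28 + -0.3
= 1.98
Since z = 1.98 >= 0, output = 1

1


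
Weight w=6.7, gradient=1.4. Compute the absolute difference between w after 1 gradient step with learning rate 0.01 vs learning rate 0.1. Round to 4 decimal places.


With lr=0.01: w_new = 6.7 - 0.01 * 1.4 = 6.686
With lr=0.1: w_new = 6.7 - 0.1 * 1.4 = 6.56
Absolute difference = |6.686 - 6.56|
= 0.1260

0.1260


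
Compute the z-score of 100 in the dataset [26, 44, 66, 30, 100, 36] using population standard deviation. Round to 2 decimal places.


Mean = (26 + 44 + 66 + 30 + 100 + 36) / 6 = 50.3333
Variance = sum((x_i - mean)^2) / n = 660.5556
Std = sqrt(660.5556) = 25.7013
Z = (x - mean) / std
= (100 - 50.3333) / 25.7013
= 49.6667 / 25.7013
= 1.93

1.93


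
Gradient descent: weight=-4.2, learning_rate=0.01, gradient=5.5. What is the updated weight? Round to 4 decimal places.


w_new = w_old - lr * gradient
= -4.2 - 0.01 * 5.5
= -4.2 - (0.055)
= -4.2550

-4.2550


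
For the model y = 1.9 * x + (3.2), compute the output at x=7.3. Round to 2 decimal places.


y = 1.9 * 7.3 + (3.2)
= 13.87 + (3.2)
= 17.07

17.07


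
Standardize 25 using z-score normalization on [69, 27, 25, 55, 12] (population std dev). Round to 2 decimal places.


Mean = (69 + 27 + 25 + 55 + 12) / 5 = 37.6
Variance = sum((x_i - mean)^2) / n = 443.04
Std = sqrt(443.04) = 21.0485
Z = (x - mean) / std
= (25 - 37.6) / 21.0485
= -12.6 / 21.0485
= -0.60

-0.60


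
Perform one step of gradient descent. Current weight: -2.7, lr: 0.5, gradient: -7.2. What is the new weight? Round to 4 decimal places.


w_new = w_old - lr * gradient
= -2.7 - 0.5 * -7.2
= -2.7 - (-3.6)
= 0.9000

0.9000


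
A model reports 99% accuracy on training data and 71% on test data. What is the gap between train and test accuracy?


Gap = train_accuracy - test_accuracy
= 99 - 71
= 28%
This large gap strongly indicates overfitting.

28


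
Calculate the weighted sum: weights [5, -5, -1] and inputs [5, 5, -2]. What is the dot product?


Element-wise products:
5 * 5 = 25
-5 * 5 = -25
-1 * -2 = 2
Sum = 25 + -25 + 2
= 2

2


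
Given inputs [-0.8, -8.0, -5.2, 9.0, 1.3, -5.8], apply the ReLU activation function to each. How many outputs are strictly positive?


ReLU(x) = max(0, x) for each element:
ReLU(-0.8) = 0
ReLU(-8.0) = 0
ReLU(-5.2) = 0
ReLU(9.0) = 9.0
ReLU(1.3) = 1.3
ReLU(-5.8) = 0
Active neurons (>0): 2

2


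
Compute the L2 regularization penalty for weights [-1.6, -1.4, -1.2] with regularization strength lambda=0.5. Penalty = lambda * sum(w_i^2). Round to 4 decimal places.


Squaring each weight:
(-1.6)^2 = 2.56
(-1.4)^2 = 1.96
(-1.2)^2 = 1.44
Sum of squares = 5.96
Penalty = 0.5 * 5.96 = 2.9800

2.9800


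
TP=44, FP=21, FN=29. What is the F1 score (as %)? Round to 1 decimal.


Precision = TP / (TP + FP) = 44 / 65 = 0.6769
Recall = TP / (TP + FN) = 44 / 73 = 0.6027
F1 = 2 * P * R / (P + R)
= 2 * 0.6769 * 0.6027 / (0.6769 + 0.6027)
= 0.816 / 1.2797
= 0.6377
As percentage: 63.8%

63.8


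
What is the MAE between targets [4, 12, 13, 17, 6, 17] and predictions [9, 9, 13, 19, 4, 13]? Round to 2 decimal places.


Absolute errors: [5, 3, 0, 2, 2, 4]
Sum of absolute errors = 16
MAE = 16 / 6 = 2.67

2.67


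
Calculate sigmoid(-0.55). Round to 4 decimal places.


sigmoid(z) = 1 / (1 + exp(-z))
exp(-(-0.55)) = exp(0.55) = 1.7333
1 + 1.7333 = 2.7333
1 / 2.7333 = 0.3659

0.3659


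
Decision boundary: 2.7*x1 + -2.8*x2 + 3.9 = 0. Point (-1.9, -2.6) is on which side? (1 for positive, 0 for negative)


Compute 2.7 * -1.9 + -2.8 * -2.6 + 3.9
= -5.13 + 7.28 + 3.9
= 6.05
Since 6.05 >= 0, the point is on the positive side.

1


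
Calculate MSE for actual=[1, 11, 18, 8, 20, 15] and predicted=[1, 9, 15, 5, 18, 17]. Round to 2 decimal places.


Differences: [0, 2, 3, 3, 2, -2]
Squared errors: [0, 4, 9, 9, 4, 4]
Sum of squared errors = 30
MSE = 30 / 6 = 5.00

5.00


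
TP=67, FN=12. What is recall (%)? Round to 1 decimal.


Recall = TP / (TP + FN) * 100
= 67 / (67 + 12)
= 67 / 79
= 0.8481
= 84.8%

84.8


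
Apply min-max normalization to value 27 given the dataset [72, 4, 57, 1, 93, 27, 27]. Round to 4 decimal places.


Min = 1, Max = 93
Range = 93 - 1 = 92
Scaled = (x - min) / (max - min)
= (27 - 1) / 92
= 26 / 92
= 0.2826

0.2826


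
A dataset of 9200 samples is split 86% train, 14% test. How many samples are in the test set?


Train samples = 9200 * 86% = 7912
Test samples = 9200 - 7912
= 1288

1288
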